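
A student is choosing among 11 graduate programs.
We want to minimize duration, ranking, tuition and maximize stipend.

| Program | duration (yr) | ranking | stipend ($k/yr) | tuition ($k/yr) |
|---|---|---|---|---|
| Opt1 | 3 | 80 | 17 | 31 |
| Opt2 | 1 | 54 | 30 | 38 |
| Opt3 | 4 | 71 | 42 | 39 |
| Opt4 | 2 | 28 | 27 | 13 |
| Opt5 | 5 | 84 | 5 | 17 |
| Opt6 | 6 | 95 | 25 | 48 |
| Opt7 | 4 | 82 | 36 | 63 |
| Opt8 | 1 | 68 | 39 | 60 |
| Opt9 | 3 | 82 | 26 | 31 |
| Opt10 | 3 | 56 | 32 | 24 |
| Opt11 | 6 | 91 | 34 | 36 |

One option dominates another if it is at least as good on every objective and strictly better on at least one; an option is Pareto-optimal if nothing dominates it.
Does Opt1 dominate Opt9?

Opt1 vs Opt9: Opt1 is worse on stipend (17 vs 26), so it does not dominate Opt9.

No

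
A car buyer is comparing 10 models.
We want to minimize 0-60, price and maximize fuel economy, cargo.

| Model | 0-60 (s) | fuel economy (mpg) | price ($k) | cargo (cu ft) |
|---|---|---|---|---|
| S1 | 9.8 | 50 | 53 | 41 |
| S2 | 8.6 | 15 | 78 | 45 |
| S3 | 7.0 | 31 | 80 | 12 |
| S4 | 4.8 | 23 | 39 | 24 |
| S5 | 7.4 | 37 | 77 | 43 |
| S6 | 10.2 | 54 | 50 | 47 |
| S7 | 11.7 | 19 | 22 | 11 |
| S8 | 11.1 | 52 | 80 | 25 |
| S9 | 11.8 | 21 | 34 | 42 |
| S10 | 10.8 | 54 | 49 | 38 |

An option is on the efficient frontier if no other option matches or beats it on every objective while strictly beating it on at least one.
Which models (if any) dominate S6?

none

S1: worse on fuel economy (50 vs 54).
S2: worse on fuel economy (15 vs 54).
S3: worse on fuel economy (31 vs 54).
S4: worse on fuel economy (23 vs 54).
S5: worse on fuel economy (37 vs 54).
S7: worse on 0-60 (11.7 vs 10.2).
S8: worse on 0-60 (11.1 vs 10.2).
S9: worse on 0-60 (11.8 vs 10.2).
S10: worse on 0-60 (10.8 vs 10.2).
No option dominates S6.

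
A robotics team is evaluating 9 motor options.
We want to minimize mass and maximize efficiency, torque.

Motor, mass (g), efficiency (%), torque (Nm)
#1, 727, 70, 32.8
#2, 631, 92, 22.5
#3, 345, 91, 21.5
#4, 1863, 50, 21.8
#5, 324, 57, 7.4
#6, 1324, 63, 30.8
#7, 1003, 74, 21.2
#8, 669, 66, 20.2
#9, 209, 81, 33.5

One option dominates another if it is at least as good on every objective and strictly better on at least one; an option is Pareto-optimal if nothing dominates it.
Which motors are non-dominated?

#2, #3, #9

#1: dominated by #9 (mass 209≤727, efficiency 81≥70, torque 33.5≥32.8).
#2: not dominated (best efficiency).
#3: not dominated.
#4: dominated by #1 (mass 727≤1863, efficiency 70≥50, torque 32.8≥21.8).
#5: dominated by #9 (mass 209≤324, efficiency 81≥57, torque 33.5≥7.4).
#6: dominated by #1 (mass 727≤1324, efficiency 70≥63, torque 32.8≥30.8).
#7: dominated by #2 (mass 631≤1003, efficiency 92≥74, torque 22.5≥21.2).
#8: dominated by #2 (mass 631≤669, efficiency 92≥66, torque 22.5≥20.2).
#9: not dominated (best mass).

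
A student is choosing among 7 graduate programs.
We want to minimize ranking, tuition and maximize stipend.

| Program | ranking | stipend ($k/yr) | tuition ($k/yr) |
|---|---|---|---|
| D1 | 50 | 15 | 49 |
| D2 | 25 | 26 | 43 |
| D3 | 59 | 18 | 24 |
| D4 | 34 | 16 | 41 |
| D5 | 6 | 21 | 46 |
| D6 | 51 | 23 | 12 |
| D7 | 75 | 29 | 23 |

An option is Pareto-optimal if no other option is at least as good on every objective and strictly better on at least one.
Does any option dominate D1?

Yes

D2 vs D1: ranking 25≤50, stipend 26≥15, tuition 43≤49 — D2 is at least as good on every objective and strictly better on at least one, so D2 dominates D1.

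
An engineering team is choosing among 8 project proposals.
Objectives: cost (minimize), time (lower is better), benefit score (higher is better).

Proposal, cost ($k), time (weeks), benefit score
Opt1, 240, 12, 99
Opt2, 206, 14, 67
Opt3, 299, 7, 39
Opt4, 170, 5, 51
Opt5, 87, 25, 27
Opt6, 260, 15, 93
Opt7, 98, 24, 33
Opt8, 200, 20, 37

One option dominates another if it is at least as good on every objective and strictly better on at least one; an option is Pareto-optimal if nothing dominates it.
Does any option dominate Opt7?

No

Opt1: worse on cost (240 vs 98).
Opt2: worse on cost (206 vs 98).
Opt3: worse on cost (299 vs 98).
Opt4: worse on cost (170 vs 98).
Opt5: worse on time (25 vs 24).
Opt6: worse on cost (260 vs 98).
Opt8: worse on cost (200 vs 98).
No option is at least as good as Opt7 on every objective and strictly better on one.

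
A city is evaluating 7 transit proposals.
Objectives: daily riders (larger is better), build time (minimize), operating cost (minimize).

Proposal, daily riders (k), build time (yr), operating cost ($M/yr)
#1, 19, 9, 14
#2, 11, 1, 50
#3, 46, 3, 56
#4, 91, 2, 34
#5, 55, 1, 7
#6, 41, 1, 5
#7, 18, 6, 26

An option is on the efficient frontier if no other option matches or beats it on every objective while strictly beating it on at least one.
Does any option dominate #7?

#5 vs #7: daily riders 55≥18, build time 1≤6, operating cost 7≤26 — #5 is at least as good on every objective and strictly better on at least one, so #5 dominates #7.

Yes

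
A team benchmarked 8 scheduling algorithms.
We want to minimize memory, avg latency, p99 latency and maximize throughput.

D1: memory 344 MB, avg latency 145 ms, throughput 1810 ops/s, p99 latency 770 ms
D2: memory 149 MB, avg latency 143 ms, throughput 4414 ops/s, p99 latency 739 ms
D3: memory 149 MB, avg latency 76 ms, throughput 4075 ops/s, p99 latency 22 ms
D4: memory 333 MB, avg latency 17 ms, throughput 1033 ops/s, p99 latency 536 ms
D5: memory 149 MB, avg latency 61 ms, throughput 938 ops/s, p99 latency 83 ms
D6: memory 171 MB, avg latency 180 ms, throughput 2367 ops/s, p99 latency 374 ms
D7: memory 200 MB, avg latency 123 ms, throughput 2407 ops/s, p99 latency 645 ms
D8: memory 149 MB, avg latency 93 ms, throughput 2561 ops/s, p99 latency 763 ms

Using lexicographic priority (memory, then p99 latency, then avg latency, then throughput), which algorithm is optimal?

D3

First minimize memory: best is 149, kept {D2, D3, D5, D8}.
Then minimize p99 latency: best is 22, kept {D3}.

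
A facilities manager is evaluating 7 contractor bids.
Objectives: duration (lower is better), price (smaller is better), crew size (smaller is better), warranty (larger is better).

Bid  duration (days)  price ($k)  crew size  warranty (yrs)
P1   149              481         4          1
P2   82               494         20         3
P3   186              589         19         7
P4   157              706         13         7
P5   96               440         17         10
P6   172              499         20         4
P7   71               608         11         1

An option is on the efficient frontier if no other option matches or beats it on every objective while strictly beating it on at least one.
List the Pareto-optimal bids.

P1: not dominated (best crew size).
P2: not dominated.
P3: dominated by P5 (duration 96≤186, price 440≤589, crew size 17≤19, warranty 10≥7).
P4: not dominated.
P5: not dominated (best price).
P6: dominated by P5 (duration 96≤172, price 440≤499, crew size 17≤20, warranty 10≥4).
P7: not dominated (best duration).

P1, P2, P4, P5, P7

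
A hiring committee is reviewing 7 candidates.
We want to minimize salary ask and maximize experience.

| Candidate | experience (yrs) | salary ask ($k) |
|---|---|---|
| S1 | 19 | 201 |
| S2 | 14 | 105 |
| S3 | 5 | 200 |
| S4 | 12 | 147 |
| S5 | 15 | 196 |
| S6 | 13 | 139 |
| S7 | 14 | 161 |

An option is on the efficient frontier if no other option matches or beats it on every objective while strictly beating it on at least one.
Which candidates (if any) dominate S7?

S2: experience 14≥14, salary ask 105≤161 — dominates S7.
Others (S1, S3, S4, S5, S6) are each worse than S7 on at least one objective.

S2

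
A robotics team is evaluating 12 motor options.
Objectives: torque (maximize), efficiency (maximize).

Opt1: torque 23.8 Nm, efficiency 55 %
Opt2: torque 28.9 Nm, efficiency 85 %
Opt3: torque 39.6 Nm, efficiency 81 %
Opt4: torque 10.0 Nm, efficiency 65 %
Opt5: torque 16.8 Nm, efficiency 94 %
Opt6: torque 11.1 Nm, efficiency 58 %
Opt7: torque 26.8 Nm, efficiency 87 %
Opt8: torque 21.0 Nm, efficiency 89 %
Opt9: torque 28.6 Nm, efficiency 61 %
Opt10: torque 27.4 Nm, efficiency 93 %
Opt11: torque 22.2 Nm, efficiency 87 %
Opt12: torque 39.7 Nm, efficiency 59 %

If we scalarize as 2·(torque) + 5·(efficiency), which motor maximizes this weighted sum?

Opt10

Opt1: 2·23.8 + 5·55 = 322.6
Opt2: 2·28.9 + 5·85 = 482.8
Opt3: 2·39.6 + 5·81 = 484.2
Opt4: 2·10.0 + 5·65 = 345.0
Opt5: 2·16.8 + 5·94 = 503.6
Opt6: 2·11.1 + 5·58 = 312.2
Opt7: 2·26.8 + 5·87 = 488.6
Opt8: 2·21.0 + 5·89 = 487.0
Opt9: 2·28.6 + 5·61 = 362.2
Opt10: 2·27.4 + 5·93 = 519.8
Opt11: 2·22.2 + 5·87 = 479.4
Opt12: 2·39.7 + 5·59 = 374.4
Highest: Opt10 at 519.8.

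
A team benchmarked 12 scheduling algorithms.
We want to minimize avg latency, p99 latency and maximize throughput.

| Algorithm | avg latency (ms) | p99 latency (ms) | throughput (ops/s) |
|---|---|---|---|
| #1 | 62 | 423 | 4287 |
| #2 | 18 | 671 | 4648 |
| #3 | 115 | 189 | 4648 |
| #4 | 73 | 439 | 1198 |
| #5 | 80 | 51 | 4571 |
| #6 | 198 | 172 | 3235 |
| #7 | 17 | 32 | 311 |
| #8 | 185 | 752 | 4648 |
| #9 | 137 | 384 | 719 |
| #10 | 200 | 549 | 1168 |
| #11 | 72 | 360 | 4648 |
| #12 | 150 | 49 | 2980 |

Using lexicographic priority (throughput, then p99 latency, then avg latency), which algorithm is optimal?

#3

First maximize throughput: best is 4648, kept {#2, #3, #8, #11}.
Then minimize p99 latency: best is 189, kept {#3}.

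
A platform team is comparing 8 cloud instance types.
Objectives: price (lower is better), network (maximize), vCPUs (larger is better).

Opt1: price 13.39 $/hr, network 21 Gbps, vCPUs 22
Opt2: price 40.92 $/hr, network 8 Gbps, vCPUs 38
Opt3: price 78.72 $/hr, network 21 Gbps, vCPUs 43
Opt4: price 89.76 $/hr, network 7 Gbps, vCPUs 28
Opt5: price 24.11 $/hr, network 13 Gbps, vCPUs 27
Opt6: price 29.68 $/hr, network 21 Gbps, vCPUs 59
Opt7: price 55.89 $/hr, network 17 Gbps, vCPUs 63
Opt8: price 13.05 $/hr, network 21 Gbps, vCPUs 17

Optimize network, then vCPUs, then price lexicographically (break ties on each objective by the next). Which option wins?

Opt6

First maximize network: best is 21, kept {Opt1, Opt3, Opt6, Opt8}.
Then maximize vCPUs: best is 59, kept {Opt6}.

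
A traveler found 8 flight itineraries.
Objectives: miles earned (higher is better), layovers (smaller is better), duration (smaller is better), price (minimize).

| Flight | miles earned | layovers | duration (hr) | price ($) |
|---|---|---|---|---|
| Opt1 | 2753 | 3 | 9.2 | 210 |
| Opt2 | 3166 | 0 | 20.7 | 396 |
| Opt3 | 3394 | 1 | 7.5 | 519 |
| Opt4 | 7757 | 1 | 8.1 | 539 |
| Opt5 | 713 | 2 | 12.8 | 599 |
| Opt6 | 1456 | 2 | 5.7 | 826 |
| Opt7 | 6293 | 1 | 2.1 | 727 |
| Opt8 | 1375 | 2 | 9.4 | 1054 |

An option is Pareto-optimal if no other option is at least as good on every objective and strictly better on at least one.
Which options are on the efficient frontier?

Opt1, Opt2, Opt3, Opt4, Opt7

Opt1: not dominated (best price).
Opt2: not dominated (best layovers).
Opt3: not dominated.
Opt4: not dominated (best miles earned).
Opt5: dominated by Opt3 (miles earned 3394≥713, layovers 1≤2, duration 7.5≤12.8, price 519≤599).
Opt6: dominated by Opt7 (miles earned 6293≥1456, layovers 1≤2, duration 2.1≤5.7, price 727≤826).
Opt7: not dominated (best duration).
Opt8: dominated by Opt3 (miles earned 3394≥1375, layovers 1≤2, duration 7.5≤9.4, price 519≤1054).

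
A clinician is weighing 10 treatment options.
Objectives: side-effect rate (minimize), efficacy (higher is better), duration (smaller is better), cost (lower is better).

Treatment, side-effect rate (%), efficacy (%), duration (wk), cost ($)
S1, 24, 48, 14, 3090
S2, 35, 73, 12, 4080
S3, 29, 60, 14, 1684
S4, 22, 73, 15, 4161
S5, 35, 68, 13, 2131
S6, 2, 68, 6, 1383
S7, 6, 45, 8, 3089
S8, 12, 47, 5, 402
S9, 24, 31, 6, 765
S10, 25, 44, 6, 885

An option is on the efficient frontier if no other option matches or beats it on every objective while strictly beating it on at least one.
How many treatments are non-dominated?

S1: dominated by S6 (side-effect rate 2≤24, efficacy 68≥48, duration 6≤14, cost 1383≤3090).
S2: not dominated.
S3: dominated by S6 (side-effect rate 2≤29, efficacy 68≥60, duration 6≤14, cost 1383≤1684).
S4: not dominated.
S5: dominated by S6 (side-effect rate 2≤35, efficacy 68≥68, duration 6≤13, cost 1383≤2131).
S6: not dominated (best side-effect rate).
S7: dominated by S6 (side-effect rate 2≤6, efficacy 68≥45, duration 6≤8, cost 1383≤3089).
S8: not dominated (best duration).
S9: dominated by S8 (side-effect rate 12≤24, efficacy 47≥31, duration 5≤6, cost 402≤765).
S10: dominated by S8 (side-effect rate 12≤25, efficacy 47≥44, duration 5≤6, cost 402≤885).
Pareto-optimal: S2, S4, S6, S8 → 4.

4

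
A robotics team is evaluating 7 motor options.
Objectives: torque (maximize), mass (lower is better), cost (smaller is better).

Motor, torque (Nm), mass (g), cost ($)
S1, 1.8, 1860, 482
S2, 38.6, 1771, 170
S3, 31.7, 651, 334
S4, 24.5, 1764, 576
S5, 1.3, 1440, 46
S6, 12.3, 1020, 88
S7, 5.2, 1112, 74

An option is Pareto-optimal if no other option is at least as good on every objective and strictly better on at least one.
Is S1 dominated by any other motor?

S2 vs S1: torque 38.6≥1.8, mass 1771≤1860, cost 170≤482 — S2 is at least as good on every objective and strictly better on at least one, so S2 dominates S1.

Yes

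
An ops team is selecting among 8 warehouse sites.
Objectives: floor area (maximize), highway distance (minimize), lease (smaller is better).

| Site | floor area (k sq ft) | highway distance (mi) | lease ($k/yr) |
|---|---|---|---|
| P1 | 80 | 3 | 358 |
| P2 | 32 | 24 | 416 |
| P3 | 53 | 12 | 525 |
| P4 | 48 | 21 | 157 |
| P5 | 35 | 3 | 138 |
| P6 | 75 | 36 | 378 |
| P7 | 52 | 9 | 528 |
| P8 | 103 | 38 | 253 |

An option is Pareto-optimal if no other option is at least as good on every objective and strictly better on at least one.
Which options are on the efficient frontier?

P1: not dominated.
P2: dominated by P1 (floor area 80≥32, highway distance 3≤24, lease 358≤416).
P3: dominated by P1 (floor area 80≥53, highway distance 3≤12, lease 358≤525).
P4: not dominated.
P5: not dominated (best lease).
P6: dominated by P1 (floor area 80≥75, highway distance 3≤36, lease 358≤378).
P7: dominated by P1 (floor area 80≥52, highway distance 3≤9, lease 358≤528).
P8: not dominated (best floor area).

P1, P4, P5, P8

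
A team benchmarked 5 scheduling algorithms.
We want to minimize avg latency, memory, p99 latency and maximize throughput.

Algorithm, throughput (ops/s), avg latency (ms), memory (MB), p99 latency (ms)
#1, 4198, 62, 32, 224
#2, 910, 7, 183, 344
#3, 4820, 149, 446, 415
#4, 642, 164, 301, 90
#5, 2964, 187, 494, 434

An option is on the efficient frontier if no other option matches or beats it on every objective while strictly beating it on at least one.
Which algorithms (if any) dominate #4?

none

#1: worse on p99 latency (224 vs 90).
#2: worse on p99 latency (344 vs 90).
#3: worse on memory (446 vs 301).
#5: worse on avg latency (187 vs 164).
No option dominates #4.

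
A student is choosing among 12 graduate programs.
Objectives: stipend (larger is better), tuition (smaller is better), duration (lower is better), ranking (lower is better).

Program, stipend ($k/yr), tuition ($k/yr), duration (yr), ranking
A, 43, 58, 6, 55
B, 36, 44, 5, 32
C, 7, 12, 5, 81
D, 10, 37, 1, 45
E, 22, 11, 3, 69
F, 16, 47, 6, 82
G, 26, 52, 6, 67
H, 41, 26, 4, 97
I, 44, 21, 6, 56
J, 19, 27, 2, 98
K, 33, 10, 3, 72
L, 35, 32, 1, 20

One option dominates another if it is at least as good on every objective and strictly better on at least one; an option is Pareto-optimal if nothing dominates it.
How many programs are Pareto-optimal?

A: not dominated.
B: not dominated.
C: dominated by E (stipend 22≥7, tuition 11≤12, duration 3≤5, ranking 69≤81).
D: dominated by L (stipend 35≥10, tuition 32≤37, duration 1≤1, ranking 20≤45).
E: not dominated.
F: dominated by B (stipend 36≥16, tuition 44≤47, duration 5≤6, ranking 32≤82).
G: dominated by B (stipend 36≥26, tuition 44≤52, duration 5≤6, ranking 32≤67).
H: not dominated.
I: not dominated (best stipend).
J: not dominated.
K: not dominated (best tuition).
L: not dominated (best ranking).
Pareto-optimal: A, B, E, H, I, J, K, L → 8.

8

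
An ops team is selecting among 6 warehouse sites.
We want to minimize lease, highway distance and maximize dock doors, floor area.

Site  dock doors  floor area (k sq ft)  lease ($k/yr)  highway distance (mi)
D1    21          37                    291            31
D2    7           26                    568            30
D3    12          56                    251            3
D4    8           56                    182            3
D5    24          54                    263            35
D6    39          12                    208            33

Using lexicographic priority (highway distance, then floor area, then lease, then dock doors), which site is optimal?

D4

First minimize highway distance: best is 3, kept {D3, D4}.
Then maximize floor area: best is 56, kept {D3, D4}.
Then minimize lease: best is 182, kept {D4}.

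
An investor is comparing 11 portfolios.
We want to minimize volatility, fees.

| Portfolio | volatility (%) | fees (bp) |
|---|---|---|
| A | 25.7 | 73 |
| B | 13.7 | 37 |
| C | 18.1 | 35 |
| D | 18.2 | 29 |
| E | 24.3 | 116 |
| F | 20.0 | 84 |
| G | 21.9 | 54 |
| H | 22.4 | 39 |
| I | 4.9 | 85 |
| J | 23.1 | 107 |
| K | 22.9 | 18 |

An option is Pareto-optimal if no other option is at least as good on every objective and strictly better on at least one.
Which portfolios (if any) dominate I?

A: worse on volatility (25.7 vs 4.9).
B: worse on volatility (13.7 vs 4.9).
C: worse on volatility (18.1 vs 4.9).
D: worse on volatility (18.2 vs 4.9).
E: worse on volatility (24.3 vs 4.9).
F: worse on volatility (20.0 vs 4.9).
G: worse on volatility (21.9 vs 4.9).
H: worse on volatility (22.4 vs 4.9).
J: worse on volatility (23.1 vs 4.9).
K: worse on volatility (22.9 vs 4.9).
No option dominates I.

none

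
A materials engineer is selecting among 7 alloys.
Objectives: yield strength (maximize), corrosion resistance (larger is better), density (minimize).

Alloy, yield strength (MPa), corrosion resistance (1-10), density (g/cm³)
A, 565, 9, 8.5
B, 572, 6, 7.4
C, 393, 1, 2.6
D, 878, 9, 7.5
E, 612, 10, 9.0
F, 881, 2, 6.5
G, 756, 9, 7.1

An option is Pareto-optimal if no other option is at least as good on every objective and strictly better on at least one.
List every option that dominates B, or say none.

G: yield strength 756≥572, corrosion resistance 9≥6, density 7.1≤7.4 — dominates B.
Others (A, C, D, E, F) are each worse than B on at least one objective.

G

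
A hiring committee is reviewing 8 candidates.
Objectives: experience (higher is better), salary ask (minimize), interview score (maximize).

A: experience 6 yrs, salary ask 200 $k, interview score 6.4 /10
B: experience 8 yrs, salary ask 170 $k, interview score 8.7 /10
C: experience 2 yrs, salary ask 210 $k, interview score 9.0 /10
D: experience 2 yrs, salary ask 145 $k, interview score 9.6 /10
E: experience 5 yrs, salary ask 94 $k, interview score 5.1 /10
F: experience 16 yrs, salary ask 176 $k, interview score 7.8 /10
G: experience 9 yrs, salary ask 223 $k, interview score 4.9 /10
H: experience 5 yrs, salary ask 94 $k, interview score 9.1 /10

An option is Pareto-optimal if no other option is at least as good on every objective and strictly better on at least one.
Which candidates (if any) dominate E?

H

H: experience 5≥5, salary ask 94≤94, interview score 9.1≥5.1 — dominates E.
Others (A, B, C, D, F, G) are each worse than E on at least one objective.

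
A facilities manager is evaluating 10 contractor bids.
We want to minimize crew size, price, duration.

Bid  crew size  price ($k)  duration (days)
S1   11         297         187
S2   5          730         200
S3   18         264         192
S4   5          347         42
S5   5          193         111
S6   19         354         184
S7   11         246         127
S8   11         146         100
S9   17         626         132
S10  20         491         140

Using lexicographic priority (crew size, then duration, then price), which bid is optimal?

S4

First minimize crew size: best is 5, kept {S2, S4, S5}.
Then minimize duration: best is 42, kept {S4}.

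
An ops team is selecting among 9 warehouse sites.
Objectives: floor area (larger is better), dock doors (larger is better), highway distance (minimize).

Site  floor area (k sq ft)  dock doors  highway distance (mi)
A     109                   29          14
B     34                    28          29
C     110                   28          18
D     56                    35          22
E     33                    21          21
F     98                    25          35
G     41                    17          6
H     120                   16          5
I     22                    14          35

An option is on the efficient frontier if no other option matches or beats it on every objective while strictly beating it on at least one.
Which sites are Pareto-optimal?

A: not dominated.
B: dominated by A (floor area 109≥34, dock doors 29≥28, highway distance 14≤29).
C: not dominated.
D: not dominated (best dock doors).
E: dominated by A (floor area 109≥33, dock doors 29≥21, highway distance 14≤21).
F: dominated by A (floor area 109≥98, dock doors 29≥25, highway distance 14≤35).
G: not dominated.
H: not dominated (best floor area).
I: dominated by A (floor area 109≥22, dock doors 29≥14, highway distance 14≤35).

A, C, D, G, H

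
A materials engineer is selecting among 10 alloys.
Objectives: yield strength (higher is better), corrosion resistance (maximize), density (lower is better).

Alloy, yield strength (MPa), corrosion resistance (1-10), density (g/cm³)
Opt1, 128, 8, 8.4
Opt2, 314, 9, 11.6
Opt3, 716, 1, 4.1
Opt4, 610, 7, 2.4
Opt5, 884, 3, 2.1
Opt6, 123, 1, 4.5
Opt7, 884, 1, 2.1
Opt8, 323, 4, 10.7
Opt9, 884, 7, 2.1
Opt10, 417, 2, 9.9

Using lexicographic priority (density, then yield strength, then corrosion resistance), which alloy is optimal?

Opt9

First minimize density: best is 2.1, kept {Opt5, Opt7, Opt9}.
Then maximize yield strength: best is 884, kept {Opt5, Opt7, Opt9}.
Then maximize corrosion resistance: best is 7, kept {Opt9}.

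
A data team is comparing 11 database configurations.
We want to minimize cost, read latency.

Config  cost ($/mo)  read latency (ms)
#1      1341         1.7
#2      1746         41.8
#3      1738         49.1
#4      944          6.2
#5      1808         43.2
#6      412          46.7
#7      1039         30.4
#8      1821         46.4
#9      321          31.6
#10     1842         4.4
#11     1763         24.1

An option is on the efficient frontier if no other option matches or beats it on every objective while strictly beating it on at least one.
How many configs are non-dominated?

3

#1: not dominated (best read latency).
#2: dominated by #1 (cost 1341≤1746, read latency 1.7≤41.8).
#3: dominated by #1 (cost 1341≤1738, read latency 1.7≤49.1).
#4: not dominated.
#5: dominated by #1 (cost 1341≤1808, read latency 1.7≤43.2).
#6: dominated by #9 (cost 321≤412, read latency 31.6≤46.7).
#7: dominated by #4 (cost 944≤1039, read latency 6.2≤30.4).
#8: dominated by #1 (cost 1341≤1821, read latency 1.7≤46.4).
#9: not dominated (best cost).
#10: dominated by #1 (cost 1341≤1842, read latency 1.7≤4.4).
#11: dominated by #1 (cost 1341≤1763, read latency 1.7≤24.1).
Pareto-optimal: #1, #4, #9 → 3.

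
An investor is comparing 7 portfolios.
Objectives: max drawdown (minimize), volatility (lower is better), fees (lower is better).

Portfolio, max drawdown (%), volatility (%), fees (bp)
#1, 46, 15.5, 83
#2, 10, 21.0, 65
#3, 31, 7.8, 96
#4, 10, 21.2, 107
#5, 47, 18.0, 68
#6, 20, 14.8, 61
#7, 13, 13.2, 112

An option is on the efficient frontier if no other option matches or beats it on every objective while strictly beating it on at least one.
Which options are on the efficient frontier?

#1: dominated by #6 (max drawdown 20≤46, volatility 14.8≤15.5, fees 61≤83).
#2: not dominated.
#3: not dominated (best volatility).
#4: dominated by #2 (max drawdown 10≤10, volatility 21.0≤21.2, fees 65≤107).
#5: dominated by #6 (max drawdown 20≤47, volatility 14.8≤18.0, fees 61≤68).
#6: not dominated (best fees).
#7: not dominated.

#2, #3, #6, #7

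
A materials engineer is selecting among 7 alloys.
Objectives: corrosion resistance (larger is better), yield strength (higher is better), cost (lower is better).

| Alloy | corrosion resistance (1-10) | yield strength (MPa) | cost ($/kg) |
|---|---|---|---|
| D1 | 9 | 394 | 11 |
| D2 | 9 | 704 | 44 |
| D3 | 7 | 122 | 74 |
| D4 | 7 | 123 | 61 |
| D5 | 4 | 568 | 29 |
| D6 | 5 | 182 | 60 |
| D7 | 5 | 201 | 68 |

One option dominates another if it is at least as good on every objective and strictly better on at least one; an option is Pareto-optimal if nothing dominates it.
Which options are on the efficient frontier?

D1: not dominated (best cost).
D2: not dominated (best yield strength).
D3: dominated by D1 (corrosion resistance 9≥7, yield strength 394≥122, cost 11≤74).
D4: dominated by D1 (corrosion resistance 9≥7, yield strength 394≥123, cost 11≤61).
D5: not dominated.
D6: dominated by D1 (corrosion resistance 9≥5, yield strength 394≥182, cost 11≤60).
D7: dominated by D1 (corrosion resistance 9≥5, yield strength 394≥201, cost 11≤68).

D1, D2, D5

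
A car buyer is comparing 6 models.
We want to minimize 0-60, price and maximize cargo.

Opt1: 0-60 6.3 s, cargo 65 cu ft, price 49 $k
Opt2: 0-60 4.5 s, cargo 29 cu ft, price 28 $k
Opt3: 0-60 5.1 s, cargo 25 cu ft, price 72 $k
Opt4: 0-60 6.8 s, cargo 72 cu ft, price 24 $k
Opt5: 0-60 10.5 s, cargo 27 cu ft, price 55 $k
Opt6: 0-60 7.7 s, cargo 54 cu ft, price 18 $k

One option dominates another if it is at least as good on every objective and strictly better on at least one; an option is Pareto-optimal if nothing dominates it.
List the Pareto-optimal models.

Opt1, Opt2, Opt4, Opt6

Opt1: not dominated.
Opt2: not dominated (best 0-60).
Opt3: dominated by Opt2 (0-60 4.5≤5.1, cargo 29≥25, price 28≤72).
Opt4: not dominated (best cargo).
Opt5: dominated by Opt1 (0-60 6.3≤10.5, cargo 65≥27, price 49≤55).
Opt6: not dominated (best price).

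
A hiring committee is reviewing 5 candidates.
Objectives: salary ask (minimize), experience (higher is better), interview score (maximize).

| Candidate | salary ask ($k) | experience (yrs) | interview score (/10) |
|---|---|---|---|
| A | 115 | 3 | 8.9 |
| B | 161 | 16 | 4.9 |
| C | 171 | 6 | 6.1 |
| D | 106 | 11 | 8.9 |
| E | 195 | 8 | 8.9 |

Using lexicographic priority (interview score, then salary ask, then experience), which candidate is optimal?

D

First maximize interview score: best is 8.9, kept {A, D, E}.
Then minimize salary ask: best is 106, kept {D}.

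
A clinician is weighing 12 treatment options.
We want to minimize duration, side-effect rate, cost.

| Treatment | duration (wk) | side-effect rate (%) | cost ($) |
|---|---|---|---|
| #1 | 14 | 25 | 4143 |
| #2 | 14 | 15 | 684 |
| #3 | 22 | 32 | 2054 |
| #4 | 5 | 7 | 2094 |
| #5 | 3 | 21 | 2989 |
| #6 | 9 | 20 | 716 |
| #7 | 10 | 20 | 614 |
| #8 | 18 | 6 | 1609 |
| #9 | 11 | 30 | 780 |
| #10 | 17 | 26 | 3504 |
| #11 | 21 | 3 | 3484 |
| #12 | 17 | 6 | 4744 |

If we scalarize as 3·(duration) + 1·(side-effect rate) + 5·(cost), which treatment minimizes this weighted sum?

#7

#1: 3·14 + 1·25 + 5·4143 = 20782
#2: 3·14 + 1·15 + 5·684 = 3477
#3: 3·22 + 1·32 + 5·2054 = 10368
#4: 3·5 + 1·7 + 5·2094 = 10492
#5: 3·3 + 1·21 + 5·2989 = 14975
#6: 3·9 + 1·20 + 5·716 = 3627
#7: 3·10 + 1·20 + 5·614 = 3120
#8: 3·18 + 1·6 + 5·1609 = 8105
#9: 3·11 + 1·30 + 5·780 = 3963
#10: 3·17 + 1·26 + 5·3504 = 17597
#11: 3·21 + 1·3 + 5·3484 = 17486
#12: 3·17 + 1·6 + 5·4744 = 23777
Lowest: #7 at 3120.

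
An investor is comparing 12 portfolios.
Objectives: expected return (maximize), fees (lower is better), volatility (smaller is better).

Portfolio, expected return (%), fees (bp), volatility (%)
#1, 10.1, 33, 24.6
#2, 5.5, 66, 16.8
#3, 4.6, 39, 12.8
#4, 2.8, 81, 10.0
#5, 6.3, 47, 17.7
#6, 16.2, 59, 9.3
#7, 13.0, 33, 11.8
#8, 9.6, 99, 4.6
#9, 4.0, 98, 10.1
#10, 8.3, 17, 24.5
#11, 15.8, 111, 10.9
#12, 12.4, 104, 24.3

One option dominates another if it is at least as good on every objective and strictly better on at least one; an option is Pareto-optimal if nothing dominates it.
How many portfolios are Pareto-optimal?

#1: dominated by #7 (expected return 13.0≥10.1, fees 33≤33, volatility 11.8≤24.6).
#2: dominated by #6 (expected return 16.2≥5.5, fees 59≤66, volatility 9.3≤16.8).
#3: dominated by #7 (expected return 13.0≥4.6, fees 33≤39, volatility 11.8≤12.8).
#4: dominated by #6 (expected return 16.2≥2.8, fees 59≤81, volatility 9.3≤10.0).
#5: dominated by #7 (expected return 13.0≥6.3, fees 33≤47, volatility 11.8≤17.7).
#6: not dominated (best expected return).
#7: not dominated.
#8: not dominated (best volatility).
#9: dominated by #6 (expected return 16.2≥4.0, fees 59≤98, volatility 9.3≤10.1).
#10: not dominated (best fees).
#11: dominated by #6 (expected return 16.2≥15.8, fees 59≤111, volatility 9.3≤10.9).
#12: dominated by #6 (expected return 16.2≥12.4, fees 59≤104, volatility 9.3≤24.3).
Pareto-optimal: #6, #7, #8, #10 → 4.

4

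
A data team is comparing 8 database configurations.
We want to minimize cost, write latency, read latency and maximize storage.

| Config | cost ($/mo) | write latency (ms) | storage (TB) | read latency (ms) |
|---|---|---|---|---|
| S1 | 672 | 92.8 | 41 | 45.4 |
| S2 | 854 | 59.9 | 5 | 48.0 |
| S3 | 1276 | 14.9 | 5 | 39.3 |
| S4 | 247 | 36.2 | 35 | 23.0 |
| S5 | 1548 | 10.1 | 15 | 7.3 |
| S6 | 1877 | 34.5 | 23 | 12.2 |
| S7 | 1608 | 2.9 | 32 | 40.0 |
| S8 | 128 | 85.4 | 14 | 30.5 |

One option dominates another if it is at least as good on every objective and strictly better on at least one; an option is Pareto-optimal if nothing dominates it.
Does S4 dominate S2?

Yes

S4 vs S2: cost 247≤854, write latency 36.2≤59.9, storage 35≥5, read latency 23.0≤48.0 — S4 is at least as good on every objective with at least one strict improvement.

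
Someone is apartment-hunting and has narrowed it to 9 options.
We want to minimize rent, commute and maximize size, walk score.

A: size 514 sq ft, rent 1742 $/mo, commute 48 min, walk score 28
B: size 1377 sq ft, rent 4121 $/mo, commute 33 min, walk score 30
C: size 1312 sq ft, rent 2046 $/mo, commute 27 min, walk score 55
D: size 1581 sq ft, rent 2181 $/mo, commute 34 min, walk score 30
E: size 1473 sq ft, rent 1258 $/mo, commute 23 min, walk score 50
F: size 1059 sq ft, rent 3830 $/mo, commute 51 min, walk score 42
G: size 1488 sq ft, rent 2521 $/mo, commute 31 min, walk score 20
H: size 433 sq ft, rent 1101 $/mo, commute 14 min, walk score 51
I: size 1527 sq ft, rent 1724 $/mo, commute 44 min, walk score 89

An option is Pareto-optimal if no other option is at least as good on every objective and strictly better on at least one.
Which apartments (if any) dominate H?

A: worse on rent (1742 vs 1101).
B: worse on rent (4121 vs 1101).
C: worse on rent (2046 vs 1101).
D: worse on rent (2181 vs 1101).
E: worse on rent (1258 vs 1101).
F: worse on rent (3830 vs 1101).
G: worse on rent (2521 vs 1101).
I: worse on rent (1724 vs 1101).
No option dominates H.

none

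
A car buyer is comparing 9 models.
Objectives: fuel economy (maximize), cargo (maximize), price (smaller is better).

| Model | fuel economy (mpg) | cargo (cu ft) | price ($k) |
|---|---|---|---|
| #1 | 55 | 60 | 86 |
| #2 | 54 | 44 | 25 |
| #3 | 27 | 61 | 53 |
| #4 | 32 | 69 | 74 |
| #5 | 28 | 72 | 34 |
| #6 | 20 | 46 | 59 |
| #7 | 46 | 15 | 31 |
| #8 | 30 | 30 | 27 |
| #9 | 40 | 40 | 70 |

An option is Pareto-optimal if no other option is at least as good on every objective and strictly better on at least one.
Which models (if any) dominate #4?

#1: worse on cargo (60 vs 69).
#2: worse on cargo (44 vs 69).
#3: worse on fuel economy (27 vs 32).
#5: worse on fuel economy (28 vs 32).
#6: worse on fuel economy (20 vs 32).
#7: worse on cargo (15 vs 69).
#8: worse on fuel economy (30 vs 32).
#9: worse on cargo (40 vs 69).
No option dominates #4.

none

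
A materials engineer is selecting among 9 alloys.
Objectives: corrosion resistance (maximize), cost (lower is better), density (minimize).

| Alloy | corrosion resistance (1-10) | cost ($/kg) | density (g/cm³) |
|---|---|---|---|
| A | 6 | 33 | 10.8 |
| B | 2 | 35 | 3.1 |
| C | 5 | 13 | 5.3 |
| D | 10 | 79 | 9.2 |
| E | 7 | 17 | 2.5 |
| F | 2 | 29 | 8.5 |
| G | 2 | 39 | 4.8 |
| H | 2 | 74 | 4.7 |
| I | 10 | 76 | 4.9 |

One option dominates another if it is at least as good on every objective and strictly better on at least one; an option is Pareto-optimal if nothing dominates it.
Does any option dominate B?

Yes

E vs B: corrosion resistance 7≥2, cost 17≤35, density 2.5≤3.1 — E is at least as good on every objective and strictly better on at least one, so E dominates B.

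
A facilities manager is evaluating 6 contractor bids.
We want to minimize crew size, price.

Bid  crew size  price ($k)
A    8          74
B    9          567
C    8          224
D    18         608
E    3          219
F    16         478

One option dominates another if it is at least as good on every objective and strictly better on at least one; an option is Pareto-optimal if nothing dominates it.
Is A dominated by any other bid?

No

B: worse on crew size (9 vs 8).
C: worse on price (224 vs 74).
D: worse on crew size (18 vs 8).
E: worse on price (219 vs 74).
F: worse on crew size (16 vs 8).
No option is at least as good as A on every objective and strictly better on one.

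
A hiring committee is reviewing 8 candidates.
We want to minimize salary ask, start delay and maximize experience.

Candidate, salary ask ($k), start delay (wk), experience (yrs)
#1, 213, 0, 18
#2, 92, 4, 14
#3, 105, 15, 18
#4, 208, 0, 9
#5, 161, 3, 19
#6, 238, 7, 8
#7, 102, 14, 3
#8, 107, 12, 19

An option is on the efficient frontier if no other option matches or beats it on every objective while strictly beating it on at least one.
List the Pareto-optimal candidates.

#1, #2, #3, #4, #5, #8

#1: not dominated.
#2: not dominated (best salary ask).
#3: not dominated.
#4: not dominated.
#5: not dominated.
#6: dominated by #1 (salary ask 213≤238, start delay 0≤7, experience 18≥8).
#7: dominated by #2 (salary ask 92≤102, start delay 4≤14, experience 14≥3).
#8: not dominated.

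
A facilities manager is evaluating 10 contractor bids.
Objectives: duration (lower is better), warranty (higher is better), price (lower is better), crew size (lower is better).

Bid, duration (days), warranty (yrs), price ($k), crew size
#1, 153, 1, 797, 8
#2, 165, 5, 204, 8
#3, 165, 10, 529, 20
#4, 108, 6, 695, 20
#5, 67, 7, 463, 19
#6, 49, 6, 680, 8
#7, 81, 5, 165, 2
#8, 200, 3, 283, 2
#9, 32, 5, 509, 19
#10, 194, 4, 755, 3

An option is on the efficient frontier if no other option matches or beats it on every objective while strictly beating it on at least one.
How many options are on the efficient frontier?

5

#1: dominated by #6 (duration 49≤153, warranty 6≥1, price 680≤797, crew size 8≤8).
#2: dominated by #7 (duration 81≤165, warranty 5≥5, price 165≤204, crew size 2≤8).
#3: not dominated (best warranty).
#4: dominated by #5 (duration 67≤108, warranty 7≥6, price 463≤695, crew size 19≤20).
#5: not dominated.
#6: not dominated.
#7: not dominated (best price).
#8: dominated by #7 (duration 81≤200, warranty 5≥3, price 165≤283, crew size 2≤2).
#9: not dominated (best duration).
#10: dominated by #7 (duration 81≤194, warranty 5≥4, price 165≤755, crew size 2≤3).
Pareto-optimal: #3, #5, #6, #7, #9 → 5.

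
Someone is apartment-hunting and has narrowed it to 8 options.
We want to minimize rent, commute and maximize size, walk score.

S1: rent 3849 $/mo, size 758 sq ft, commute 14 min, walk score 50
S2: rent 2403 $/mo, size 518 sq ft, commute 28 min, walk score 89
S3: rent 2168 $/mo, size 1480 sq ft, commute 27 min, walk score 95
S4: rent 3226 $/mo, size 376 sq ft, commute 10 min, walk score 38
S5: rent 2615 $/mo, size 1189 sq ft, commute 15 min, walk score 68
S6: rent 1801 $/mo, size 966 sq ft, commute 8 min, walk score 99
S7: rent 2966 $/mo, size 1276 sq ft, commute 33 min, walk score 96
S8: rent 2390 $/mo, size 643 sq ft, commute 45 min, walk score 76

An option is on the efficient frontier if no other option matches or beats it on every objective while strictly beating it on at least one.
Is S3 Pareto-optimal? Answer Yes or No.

Yes

S1: worse on rent (3849 vs 2168).
S2: worse on rent (2403 vs 2168).
S4: worse on rent (3226 vs 2168).
S5: worse on rent (2615 vs 2168).
S6: worse on size (966 vs 1480).
S7: worse on rent (2966 vs 2168).
S8: worse on rent (2390 vs 2168).
No option is at least as good as S3 on every objective and strictly better on one.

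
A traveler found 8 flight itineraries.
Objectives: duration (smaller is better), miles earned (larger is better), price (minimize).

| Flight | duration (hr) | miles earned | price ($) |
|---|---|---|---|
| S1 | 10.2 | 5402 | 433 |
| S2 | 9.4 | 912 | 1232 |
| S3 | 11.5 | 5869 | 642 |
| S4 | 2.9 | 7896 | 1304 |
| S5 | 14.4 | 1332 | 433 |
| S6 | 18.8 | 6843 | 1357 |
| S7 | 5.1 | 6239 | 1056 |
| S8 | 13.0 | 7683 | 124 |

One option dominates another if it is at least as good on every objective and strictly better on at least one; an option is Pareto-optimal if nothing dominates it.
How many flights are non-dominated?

5

S1: not dominated.
S2: dominated by S7 (duration 5.1≤9.4, miles earned 6239≥912, price 1056≤1232).
S3: not dominated.
S4: not dominated (best duration).
S5: dominated by S1 (duration 10.2≤14.4, miles earned 5402≥1332, price 433≤433).
S6: dominated by S4 (duration 2.9≤18.8, miles earned 7896≥6843, price 1304≤1357).
S7: not dominated.
S8: not dominated (best price).
Pareto-optimal: S1, S3, S4, S7, S8 → 5.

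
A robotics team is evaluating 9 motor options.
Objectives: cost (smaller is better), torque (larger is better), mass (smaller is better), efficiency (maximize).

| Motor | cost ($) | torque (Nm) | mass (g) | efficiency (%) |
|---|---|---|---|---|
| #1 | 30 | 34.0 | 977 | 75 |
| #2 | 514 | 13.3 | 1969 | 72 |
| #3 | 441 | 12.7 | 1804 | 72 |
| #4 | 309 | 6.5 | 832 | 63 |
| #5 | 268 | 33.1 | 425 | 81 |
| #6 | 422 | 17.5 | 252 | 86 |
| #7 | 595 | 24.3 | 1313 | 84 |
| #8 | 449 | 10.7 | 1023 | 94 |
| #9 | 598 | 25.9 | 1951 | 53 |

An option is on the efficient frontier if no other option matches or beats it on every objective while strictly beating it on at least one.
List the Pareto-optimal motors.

#1: not dominated (best cost).
#2: dominated by #1 (cost 30≤514, torque 34.0≥13.3, mass 977≤1969, efficiency 75≥72).
#3: dominated by #1 (cost 30≤441, torque 34.0≥12.7, mass 977≤1804, efficiency 75≥72).
#4: dominated by #5 (cost 268≤309, torque 33.1≥6.5, mass 425≤832, efficiency 81≥63).
#5: not dominated.
#6: not dominated (best mass).
#7: not dominated.
#8: not dominated (best efficiency).
#9: dominated by #1 (cost 30≤598, torque 34.0≥25.9, mass 977≤1951, efficiency 75≥53).

#1, #5, #6, #7, #8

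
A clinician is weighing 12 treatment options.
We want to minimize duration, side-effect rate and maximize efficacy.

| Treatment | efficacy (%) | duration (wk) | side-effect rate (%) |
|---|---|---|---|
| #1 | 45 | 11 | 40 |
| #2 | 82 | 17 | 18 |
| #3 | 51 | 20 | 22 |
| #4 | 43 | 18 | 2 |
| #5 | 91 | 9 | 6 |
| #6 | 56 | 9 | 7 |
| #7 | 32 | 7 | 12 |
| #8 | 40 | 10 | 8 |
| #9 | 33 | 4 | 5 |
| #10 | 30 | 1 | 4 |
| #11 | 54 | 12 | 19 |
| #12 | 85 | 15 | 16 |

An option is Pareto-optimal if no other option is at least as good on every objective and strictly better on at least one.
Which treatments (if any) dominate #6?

#5: efficacy 91≥56, duration 9≤9, side-effect rate 6≤7 — dominates #6.
Others (#1, #2, #3, #4, #7, #8, #9, #10, #11, #12) are each worse than #6 on at least one objective.

#5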